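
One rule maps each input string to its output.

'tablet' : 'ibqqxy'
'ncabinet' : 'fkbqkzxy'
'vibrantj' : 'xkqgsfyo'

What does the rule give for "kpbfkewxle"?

btuibhmych

What's happening: shift every letter 3 places backward in the alphabet (wrapping around), then swap the front and back halves of the string.
Working it through for "kpbfkewxle": intermediate "hmychbtuib", final "btuibhmych".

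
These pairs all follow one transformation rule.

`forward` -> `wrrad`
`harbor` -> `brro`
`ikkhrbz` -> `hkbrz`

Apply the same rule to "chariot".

Each output is the input with this applied: delete the first 2 characters, then swap each adjacent pair of characters (1↔2, 3↔4, ...).
Working it through for "chariot": intermediate "ariot", final "raoit".

raoit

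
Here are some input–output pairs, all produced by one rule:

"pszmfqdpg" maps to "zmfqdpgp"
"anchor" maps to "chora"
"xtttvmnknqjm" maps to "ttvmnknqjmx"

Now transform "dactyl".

Rule — move the first character to the end, then delete the first character.
Working it through for "dactyl": intermediate "actyld", final "ctyld".

ctyld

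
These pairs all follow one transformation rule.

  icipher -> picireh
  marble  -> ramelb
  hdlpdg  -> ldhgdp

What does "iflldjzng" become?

jdllfignz

The transformation: reverse the string, then move the first 3 characters to the end (rotate left by 3).
Starting from "iflldjzng": after the first operation, "gnzjdllfi"; after the second, "jdllfignz".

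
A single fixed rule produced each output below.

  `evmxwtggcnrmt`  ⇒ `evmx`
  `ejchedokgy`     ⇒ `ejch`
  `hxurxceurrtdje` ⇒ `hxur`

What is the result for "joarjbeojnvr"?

The pattern: keep only the first 4 characters.
So "joarjbeojnvr" becomes "joar".

joar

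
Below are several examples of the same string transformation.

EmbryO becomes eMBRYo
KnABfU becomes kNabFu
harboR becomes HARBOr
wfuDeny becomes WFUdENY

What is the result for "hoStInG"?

HOsTiNg

What's happening: flip the case of every letter.
On "hoStInG" that produces "HOsTiNg".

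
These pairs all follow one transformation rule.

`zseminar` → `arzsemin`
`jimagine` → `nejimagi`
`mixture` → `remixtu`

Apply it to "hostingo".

gohostin

The rule is to move the last 2 characters to the front (rotate right by 2).
For "hostingo" the result is "gohostin".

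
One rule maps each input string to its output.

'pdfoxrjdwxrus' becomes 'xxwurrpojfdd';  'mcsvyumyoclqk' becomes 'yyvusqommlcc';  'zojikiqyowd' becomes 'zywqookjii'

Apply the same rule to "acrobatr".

trocbaa

What's happening: delete the last character, then sort the characters into reverse alphabetical order.
For "acrobatr", step one produces "acrobat"; step two turns that into "trocbaa".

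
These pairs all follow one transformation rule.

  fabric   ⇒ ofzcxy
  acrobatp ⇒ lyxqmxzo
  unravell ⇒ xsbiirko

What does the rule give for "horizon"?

fwlkelo

Each output is the input with this applied: shift every letter 3 places backward in the alphabet (wrapping around), then move the first 3 characters to the end (rotate left by 3).
Starting from "horizon": after the first operation, "elofwlk"; after the second, "fwlkelo".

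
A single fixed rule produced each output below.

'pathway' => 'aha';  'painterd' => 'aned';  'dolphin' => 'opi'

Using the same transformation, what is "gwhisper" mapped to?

In each case the input is transformed by: keep every other character starting from the second (positions 2nd, 4th, 6th, ...).
On "gwhisper" that produces "wipr".

wipr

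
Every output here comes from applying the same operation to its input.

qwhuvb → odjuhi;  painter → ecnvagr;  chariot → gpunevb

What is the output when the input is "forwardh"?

usbejneq

The transformation: shift every letter 13 places forward in the alphabet (wrapping around) — i.e. ROT13, then move the last character to the front.
On "forwardh": the first step gives "sbejnequ", and the second then gives "usbejneq".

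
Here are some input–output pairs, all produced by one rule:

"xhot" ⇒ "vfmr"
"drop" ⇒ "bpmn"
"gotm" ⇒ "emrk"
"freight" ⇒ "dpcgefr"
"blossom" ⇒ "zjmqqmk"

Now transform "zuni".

xslg

In each case the input is transformed by: shift every letter 2 places backward in the alphabet (wrapping around).
"zuni" → "xslg".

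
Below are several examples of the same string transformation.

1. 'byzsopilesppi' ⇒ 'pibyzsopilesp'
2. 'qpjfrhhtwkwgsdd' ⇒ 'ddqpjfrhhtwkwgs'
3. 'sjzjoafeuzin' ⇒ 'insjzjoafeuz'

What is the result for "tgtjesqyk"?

yktgtjesq

The rule is to move the last 2 characters to the front (rotate right by 2).
For "tgtjesqyk" the result is "yktgtjesq".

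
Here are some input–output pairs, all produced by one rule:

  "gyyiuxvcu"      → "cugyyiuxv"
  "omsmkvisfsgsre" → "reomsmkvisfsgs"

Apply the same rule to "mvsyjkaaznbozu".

zumvsyjkaaznbo

Looking at the pairs, the operation is to move the last 2 characters to the front (rotate right by 2).
So "mvsyjkaaznbozu" becomes "zumvsyjkaaznbo".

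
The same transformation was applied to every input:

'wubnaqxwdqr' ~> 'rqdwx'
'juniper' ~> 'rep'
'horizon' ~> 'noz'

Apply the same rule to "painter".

The rule is to take characters alternately from the front and the back (1st, last, 2nd, 2nd-last, ...), then keep every other character starting from the second (positions 2nd, 4th, 6th, ...).
Applying that to "painter" gives "ret".

ret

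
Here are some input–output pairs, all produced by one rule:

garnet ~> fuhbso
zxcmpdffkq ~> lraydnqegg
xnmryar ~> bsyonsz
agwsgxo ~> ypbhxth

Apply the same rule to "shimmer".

The transformation: move the last 2 characters to the front (rotate right by 2), then shift every letter 1 place forward in the alphabet (wrapping around).
"shimmer" → "fstijnn".

fstijnn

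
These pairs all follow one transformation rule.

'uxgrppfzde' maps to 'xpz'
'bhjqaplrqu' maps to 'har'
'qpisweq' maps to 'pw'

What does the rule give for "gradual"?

ru

Each output is the input with this applied: keep one character in every 3, starting at position 2 (positions 2nd, 5th, 8th, ...).
"gradual" → "ru".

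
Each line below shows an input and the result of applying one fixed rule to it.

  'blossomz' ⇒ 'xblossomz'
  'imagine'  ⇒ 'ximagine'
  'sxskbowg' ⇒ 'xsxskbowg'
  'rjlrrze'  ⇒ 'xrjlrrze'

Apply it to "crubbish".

What's happening: prepend "x".
On "crubbish" that produces "xcrubbish".

xcrubbish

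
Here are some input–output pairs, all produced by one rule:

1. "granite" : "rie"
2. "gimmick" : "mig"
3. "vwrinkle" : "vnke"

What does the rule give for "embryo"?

The rule is to sort the characters into reverse alphabetical order, then keep every other character starting from the second (positions 2nd, 4th, 6th, ...).
"embryo" → "yromeb" → "rmb".

rmb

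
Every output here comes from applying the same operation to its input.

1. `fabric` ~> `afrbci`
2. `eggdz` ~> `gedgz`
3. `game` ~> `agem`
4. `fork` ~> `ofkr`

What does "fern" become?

Each output is the input with this applied: swap each adjacent pair of characters (1↔2, 3↔4, ...).
On "fern" that produces "efnr".

efnr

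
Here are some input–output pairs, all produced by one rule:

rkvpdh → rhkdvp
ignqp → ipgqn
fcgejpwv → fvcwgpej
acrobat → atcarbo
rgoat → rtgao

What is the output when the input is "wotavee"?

The transformation: take characters alternately from the front and the back (1st, last, 2nd, 2nd-last, ...).
So "wotavee" becomes "weoetva".

weoetva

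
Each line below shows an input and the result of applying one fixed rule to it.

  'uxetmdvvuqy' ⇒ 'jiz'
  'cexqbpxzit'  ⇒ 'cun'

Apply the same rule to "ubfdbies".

The pattern: shift every letter 5 places forward in the alphabet (wrapping around), then keep one character in every 3, starting at position 3 (positions 3rd, 6th, 9th, ...).
Starting from "ubfdbies": after the first operation, "zgkignjx"; after the second, "kn".

kn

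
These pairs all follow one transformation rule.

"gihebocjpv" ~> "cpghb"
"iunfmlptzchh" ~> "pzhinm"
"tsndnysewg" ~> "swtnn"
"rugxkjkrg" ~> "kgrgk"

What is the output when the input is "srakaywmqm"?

The transformation: keep every other character starting from the first (positions 1st, 3rd, 5th, ...), then move the first 3 characters to the end (rotate left by 3).
"srakaywmqm" → "saawq" → "wqsaa".

wqsaa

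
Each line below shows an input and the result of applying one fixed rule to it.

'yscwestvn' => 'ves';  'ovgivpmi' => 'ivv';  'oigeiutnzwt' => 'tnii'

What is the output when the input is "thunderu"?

The transformation: keep one character in every 3, starting at position 2 (positions 2nd, 5th, 8th, ...), then reverse the string.
For "thunderu", step one produces "hdu"; step two turns that into "udh".

udh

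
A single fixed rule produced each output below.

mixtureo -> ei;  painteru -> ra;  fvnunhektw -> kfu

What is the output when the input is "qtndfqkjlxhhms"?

Each output is the input with this applied: swap the front and back halves of the string, then keep one character in every 3, starting at position 3 (positions 3rd, 6th, 9th, ...).
"qtndfqkjlxhhms" → "jlxhhmsqtndfqk" → "xmtf".

xmtf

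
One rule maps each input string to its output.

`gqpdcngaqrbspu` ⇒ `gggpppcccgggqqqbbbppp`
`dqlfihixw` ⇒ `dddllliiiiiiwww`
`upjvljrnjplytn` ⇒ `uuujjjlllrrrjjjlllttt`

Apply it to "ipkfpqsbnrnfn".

The transformation: keep every other character starting from the first (positions 1st, 3rd, 5th, ...), then repeat every character 3 times.
Working it through for "ipkfpqsbnrnfn": intermediate "ikpsnnn", final "iiikkkpppsssnnnnnnnnn".

iiikkkpppsssnnnnnnnnn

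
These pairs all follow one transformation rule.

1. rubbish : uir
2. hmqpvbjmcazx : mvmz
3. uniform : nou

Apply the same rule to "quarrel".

urq

Each output is the input with this applied: move the first character to the end, then keep one character in every 3, starting at position 1 (positions 1st, 4th, 7th, ...).
"quarrel" → "urq".
(Check on "uniform": → "niformu" → "nou" ✓)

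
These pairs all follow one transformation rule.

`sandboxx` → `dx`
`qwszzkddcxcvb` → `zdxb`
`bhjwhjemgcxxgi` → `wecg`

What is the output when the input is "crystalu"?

The transformation: move the first character to the end, then keep one character in every 3, starting at position 3 (positions 3rd, 6th, 9th, ...).
"crystalu" → "rystaluc" → "sl".

sl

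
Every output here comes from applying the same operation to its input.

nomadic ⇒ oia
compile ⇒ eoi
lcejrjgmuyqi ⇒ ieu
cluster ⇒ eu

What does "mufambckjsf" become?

ua

In each case the input is transformed by: take characters alternately from the front and the back (1st, last, 2nd, 2nd-last, ...), then keep only the vowels.
"mufambckjsf" → "mfusfjakmcb" → "ua".
(Check on "nomadic": → "ncoimda" → "oia" ✓)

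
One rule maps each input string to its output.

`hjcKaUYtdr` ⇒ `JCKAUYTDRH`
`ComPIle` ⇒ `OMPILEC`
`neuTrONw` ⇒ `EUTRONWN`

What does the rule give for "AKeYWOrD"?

KEYWORDA

The rule is to move the first character to the end, then convert every letter to uppercase.
Applying both steps to "AKeYWOrD": "KeYWOrDA", then "KEYWORDA".
(Check on "hjcKaUYtdr": → "jcKaUYtdrh" → "JCKAUYTDRH" ✓)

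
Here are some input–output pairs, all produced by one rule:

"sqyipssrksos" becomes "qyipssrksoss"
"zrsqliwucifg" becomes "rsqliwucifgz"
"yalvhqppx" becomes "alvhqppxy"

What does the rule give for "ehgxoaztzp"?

Looking at the pairs, the operation is to move the first character to the end.
Applying that to "ehgxoaztzp" gives "hgxoaztzpe".

hgxoaztzpe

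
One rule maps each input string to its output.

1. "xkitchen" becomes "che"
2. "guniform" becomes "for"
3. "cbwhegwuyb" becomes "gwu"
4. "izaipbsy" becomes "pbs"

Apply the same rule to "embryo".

ryo

Looking at the pairs, the operation is to swap the front and back halves of the string, then keep only the first 3 characters.
Working it through for "embryo": intermediate "ryoemb", final "ryo".
(Check on "xkitchen": → "chenxkit" → "che" ✓)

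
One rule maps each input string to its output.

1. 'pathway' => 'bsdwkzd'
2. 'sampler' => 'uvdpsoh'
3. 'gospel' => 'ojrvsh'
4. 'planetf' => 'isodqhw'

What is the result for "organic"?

Each output is the input with this applied: shift every letter 3 places forward in the alphabet (wrapping around), then move the last character to the front.
Applying both steps to "organic": "rujdqlf", then "frujdql".

frujdql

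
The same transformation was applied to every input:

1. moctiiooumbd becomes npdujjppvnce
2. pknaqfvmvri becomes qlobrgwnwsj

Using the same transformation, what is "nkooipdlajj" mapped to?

What's happening: shift every letter 1 place forward in the alphabet (wrapping around).
Applying that to "nkooipdlajj" gives "olppjqembkk".

olppjqembkk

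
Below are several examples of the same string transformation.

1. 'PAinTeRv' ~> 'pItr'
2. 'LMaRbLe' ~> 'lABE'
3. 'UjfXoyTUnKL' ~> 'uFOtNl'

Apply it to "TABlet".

The transformation: keep every other character starting from the first (positions 1st, 3rd, 5th, ...), then flip the case of every letter.
For "TABlet" the result is "tbE".

tbE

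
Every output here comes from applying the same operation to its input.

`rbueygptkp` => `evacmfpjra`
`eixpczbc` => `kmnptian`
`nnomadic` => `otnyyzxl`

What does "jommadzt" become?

The transformation: shift every letter 11 places forward in the alphabet (wrapping around), then move the last 3 characters to the front (rotate right by 3).
"jommadzt" → "uzxxloke" → "okeuzxxl".

okeuzxxl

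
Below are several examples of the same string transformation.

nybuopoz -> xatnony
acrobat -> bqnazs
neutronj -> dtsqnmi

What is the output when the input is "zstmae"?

rslzd

Each output is the input with this applied: shift every letter 1 place backward in the alphabet (wrapping around), then delete the first character.
Starting from "zstmae": after the first operation, "yrslzd"; after the second, "rslzd".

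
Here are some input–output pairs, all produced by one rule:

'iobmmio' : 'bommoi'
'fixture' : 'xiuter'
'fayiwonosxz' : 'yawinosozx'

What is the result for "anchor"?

cnohr

What's happening: delete the first character, then swap each adjacent pair of characters (1↔2, 3↔4, ...).
"anchor" → "cnohr".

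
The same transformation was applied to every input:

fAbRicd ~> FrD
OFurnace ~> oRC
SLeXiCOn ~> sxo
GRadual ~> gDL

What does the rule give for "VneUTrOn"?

In each case the input is transformed by: flip the case of every letter, then keep one character in every 3, starting at position 1 (positions 1st, 4th, 7th, ...).
Starting from "VneUTrOn": after the first operation, "vNEutRoN"; after the second, "vuo".

vuo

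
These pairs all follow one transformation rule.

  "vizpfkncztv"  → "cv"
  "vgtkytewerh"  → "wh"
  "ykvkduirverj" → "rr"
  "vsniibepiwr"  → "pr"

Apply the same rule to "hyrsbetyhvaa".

In each case the input is transformed by: keep one character in every 3, starting at position 2 (positions 2nd, 5th, 8th, ...), then delete the first 2 characters.
Working it through for "hyrsbetyhvaa": intermediate "ybya", final "ya".

ya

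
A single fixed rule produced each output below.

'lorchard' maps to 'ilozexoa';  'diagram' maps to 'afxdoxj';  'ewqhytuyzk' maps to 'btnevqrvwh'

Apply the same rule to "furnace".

Each output is the input with this applied: shift every letter 3 places backward in the alphabet (wrapping around).
"furnace" → "crokxzb".

crokxzb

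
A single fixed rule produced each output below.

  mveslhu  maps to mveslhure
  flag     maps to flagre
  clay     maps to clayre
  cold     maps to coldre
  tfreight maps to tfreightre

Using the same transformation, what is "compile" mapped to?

compilere

The pattern: append "re".
So "compile" becomes "compilere".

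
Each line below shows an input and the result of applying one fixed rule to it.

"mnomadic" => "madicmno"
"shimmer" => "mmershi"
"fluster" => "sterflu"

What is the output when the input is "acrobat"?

obatacr

In each case the input is transformed by: move the first 3 characters to the end (rotate left by 3).
On "acrobat" that produces "obatacr".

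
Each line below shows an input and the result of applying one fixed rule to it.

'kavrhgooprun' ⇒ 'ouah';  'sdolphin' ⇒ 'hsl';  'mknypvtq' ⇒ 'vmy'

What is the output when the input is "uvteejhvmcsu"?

vsve

Looking at the pairs, the operation is to swap the front and back halves of the string, then keep one character in every 3, starting at position 2 (positions 2nd, 5th, 8th, ...).
"uvteejhvmcsu" → "hvmcsuuvteej" → "vsve".
(Check on "mknypvtq": → "pvtqmkny" → "vmy" ✓)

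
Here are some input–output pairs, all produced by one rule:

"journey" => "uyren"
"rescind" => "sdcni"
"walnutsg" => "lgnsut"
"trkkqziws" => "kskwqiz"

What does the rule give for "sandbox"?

In each case the input is transformed by: delete the first 2 characters, then take characters alternately from the front and the back (1st, last, 2nd, 2nd-last, ...).
Working it through for "sandbox": intermediate "ndbox", final "nxdob".
(Check on "walnutsg": → "lnutsg" → "lgnsut" ✓)

nxdob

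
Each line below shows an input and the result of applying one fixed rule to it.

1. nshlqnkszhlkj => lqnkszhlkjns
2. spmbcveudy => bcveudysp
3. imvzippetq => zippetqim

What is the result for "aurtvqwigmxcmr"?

tvqwigmxcmrau

In each case the input is transformed by: move the first 2 characters to the end (rotate left by 2), then delete the first character.
For "aurtvqwigmxcmr" the result is "tvqwigmxcmrau".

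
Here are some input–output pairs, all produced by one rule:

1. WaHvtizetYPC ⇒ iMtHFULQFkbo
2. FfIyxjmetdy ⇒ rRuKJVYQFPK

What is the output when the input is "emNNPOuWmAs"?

QYzzbaGiYmE

What's happening: shift every letter 12 places forward in the alphabet (wrapping around), then flip the case of every letter.
On "emNNPOuWmAs": the first step gives "qyZZBAgIyMe", and the second then gives "QYzzbaGiYmE".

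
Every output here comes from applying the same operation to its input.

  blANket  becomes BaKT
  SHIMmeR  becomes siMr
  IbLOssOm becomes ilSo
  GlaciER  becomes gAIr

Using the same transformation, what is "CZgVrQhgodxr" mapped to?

The transformation: keep every other character starting from the first (positions 1st, 3rd, 5th, ...), then flip the case of every letter.
Working it through for "CZgVrQhgodxr": intermediate "Cgrhox", final "cGRHOX".

cGRHOX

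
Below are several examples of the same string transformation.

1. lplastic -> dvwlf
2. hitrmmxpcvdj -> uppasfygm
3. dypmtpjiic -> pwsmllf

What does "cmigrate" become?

The pattern: shift every letter 3 places forward in the alphabet (wrapping around), then delete the first 3 characters.
Applying that to "cmigrate" gives "judwh".

judwh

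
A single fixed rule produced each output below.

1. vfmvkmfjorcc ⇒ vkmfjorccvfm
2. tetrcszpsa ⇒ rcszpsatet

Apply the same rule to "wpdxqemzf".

xqemzfwpd

Each output is the input with this applied: move the first 3 characters to the end (rotate left by 3).
For "wpdxqemzf" the result is "xqemzfwpd".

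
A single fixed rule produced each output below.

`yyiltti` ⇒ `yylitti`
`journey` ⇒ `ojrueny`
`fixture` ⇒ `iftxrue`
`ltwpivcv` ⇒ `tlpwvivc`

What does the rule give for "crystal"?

The rule is to swap each adjacent pair of characters (1↔2, 3↔4, ...).
So "crystal" becomes "rcsyatl".

rcsyatl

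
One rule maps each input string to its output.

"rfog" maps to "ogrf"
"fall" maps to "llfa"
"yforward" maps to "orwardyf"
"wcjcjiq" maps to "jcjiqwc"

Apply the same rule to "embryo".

The pattern: move the first 2 characters to the end (rotate left by 2).
On "embryo" that produces "bryoem".

bryoem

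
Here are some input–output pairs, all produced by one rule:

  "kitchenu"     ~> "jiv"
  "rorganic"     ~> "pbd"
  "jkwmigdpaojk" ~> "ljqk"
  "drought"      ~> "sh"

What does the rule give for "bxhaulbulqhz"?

The transformation: keep one character in every 3, starting at position 2 (positions 2nd, 5th, 8th, ...), then shift every letter 1 place forward in the alphabet (wrapping around).
"bxhaulbulqhz" → "xuuh" → "yvvi".

yvvi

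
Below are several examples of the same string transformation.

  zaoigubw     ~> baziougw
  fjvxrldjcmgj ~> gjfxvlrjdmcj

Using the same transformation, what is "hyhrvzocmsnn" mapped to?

nyhrhzvcosmn

In each case the input is transformed by: swap each adjacent pair of characters (1↔2, 3↔4, ...), then move the last character to the front.
"hyhrvzocmsnn" → "yhrhzvcosmnn" → "nyhrhzvcosmn".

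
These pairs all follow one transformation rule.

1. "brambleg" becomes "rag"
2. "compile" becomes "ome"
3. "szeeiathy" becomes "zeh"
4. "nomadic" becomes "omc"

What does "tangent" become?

ant

The transformation: swap each adjacent pair of characters (1↔2, 3↔4, ...), then keep one character in every 3, starting at position 1 (positions 1st, 4th, 7th, ...).
For "tangent", step one produces "atgnnet"; step two turns that into "ant".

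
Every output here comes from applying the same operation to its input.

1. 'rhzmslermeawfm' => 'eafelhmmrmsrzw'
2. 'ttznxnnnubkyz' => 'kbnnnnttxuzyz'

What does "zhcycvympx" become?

ccmhvpyxzy

Rule — sort the characters into alphabetical order, then swap each adjacent pair of characters (1↔2, 3↔4, ...).
Working it through for "zhcycvympx": intermediate "cchmpvxyyz", final "ccmhvpyxzy".
(Check on "ttznxnnnubkyz": → "bknnnnttuxyzz" → "kbnnnnttxuzyz" ✓)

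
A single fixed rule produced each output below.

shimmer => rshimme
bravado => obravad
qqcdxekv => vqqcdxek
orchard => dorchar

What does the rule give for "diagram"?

mdiagra

In each case the input is transformed by: move the last character to the front.
Doing the same to "diagram": "mdiagra".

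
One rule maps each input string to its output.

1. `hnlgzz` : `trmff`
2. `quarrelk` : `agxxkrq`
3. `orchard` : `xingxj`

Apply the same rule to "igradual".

mxgjagr

Looking at the pairs, the operation is to delete the first character, then shift every letter 6 places forward in the alphabet (wrapping around).
On "igradual": the first step gives "gradual", and the second then gives "mxgjagr".
(Check on "orchard": → "rchard" → "xingxj" ✓)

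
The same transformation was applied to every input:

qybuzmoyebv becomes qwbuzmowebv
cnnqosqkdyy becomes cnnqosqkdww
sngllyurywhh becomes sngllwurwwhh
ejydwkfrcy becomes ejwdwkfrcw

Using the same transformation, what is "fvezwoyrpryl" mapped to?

fvezwowrprwl

The transformation: replace every "y" with "w".
On "fvezwoyrpryl" that produces "fvezwowrprwl".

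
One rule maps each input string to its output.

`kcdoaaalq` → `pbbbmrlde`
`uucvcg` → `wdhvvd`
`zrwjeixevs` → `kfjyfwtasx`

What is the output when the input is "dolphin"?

qijoepm

Each output is the input with this applied: move the first 3 characters to the end (rotate left by 3), then shift every letter 1 place forward in the alphabet (wrapping around).
"dolphin" → "phindol" → "qijoepm".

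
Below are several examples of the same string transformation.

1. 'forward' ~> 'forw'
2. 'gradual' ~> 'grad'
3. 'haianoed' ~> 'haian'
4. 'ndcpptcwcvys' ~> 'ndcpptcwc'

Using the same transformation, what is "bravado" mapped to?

What's happening: delete the last 3 characters.
For "bravado" the result is "brav".

brav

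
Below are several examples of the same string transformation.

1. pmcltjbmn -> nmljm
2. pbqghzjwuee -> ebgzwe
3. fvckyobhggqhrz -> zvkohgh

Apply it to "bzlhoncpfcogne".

The transformation: move the last character to the front, then keep every other character starting from the first (positions 1st, 3rd, 5th, ...).
On "bzlhoncpfcogne": the first step gives "ebzlhoncpfcogn", and the second then gives "ezhnpcg".

ezhnpcg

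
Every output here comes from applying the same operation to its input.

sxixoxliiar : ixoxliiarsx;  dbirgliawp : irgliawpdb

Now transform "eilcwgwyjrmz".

lcwgwyjrmzei

Looking at the pairs, the operation is to move the first 2 characters to the end (rotate left by 2).
On "eilcwgwyjrmz" that produces "lcwgwyjrmzei".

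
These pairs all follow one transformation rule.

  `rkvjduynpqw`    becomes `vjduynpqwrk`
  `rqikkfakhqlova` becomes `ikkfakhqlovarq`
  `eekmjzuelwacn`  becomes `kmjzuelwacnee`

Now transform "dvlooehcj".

looehcjdv

Each output is the input with this applied: move the first 2 characters to the end (rotate left by 2).
Applying that to "dvlooehcj" gives "looehcjdv".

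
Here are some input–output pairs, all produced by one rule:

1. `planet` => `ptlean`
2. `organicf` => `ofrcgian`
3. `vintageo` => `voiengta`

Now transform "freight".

ftrhegi

Each output is the input with this applied: take characters alternately from the front and the back (1st, last, 2nd, 2nd-last, ...).
"freight" → "ftrhegi".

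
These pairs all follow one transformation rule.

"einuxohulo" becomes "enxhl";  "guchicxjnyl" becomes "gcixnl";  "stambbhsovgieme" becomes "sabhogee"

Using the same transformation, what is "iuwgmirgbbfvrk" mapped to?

iwmrbfr

Looking at the pairs, the operation is to keep every other character starting from the first (positions 1st, 3rd, 5th, ...).
On "iuwgmirgbbfvrk" that produces "iwmrbfr".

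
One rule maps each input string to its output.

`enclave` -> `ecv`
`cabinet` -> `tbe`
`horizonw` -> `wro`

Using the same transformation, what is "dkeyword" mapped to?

The rule is to move the last character to the front, then keep one character in every 3, starting at position 1 (positions 1st, 4th, 7th, ...).
On "dkeyword": the first step gives "ddkeywor", and the second then gives "deo".

deo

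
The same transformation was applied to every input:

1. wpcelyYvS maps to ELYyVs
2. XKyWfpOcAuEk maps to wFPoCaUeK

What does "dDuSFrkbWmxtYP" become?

sfRKBwMXTyp

What's happening: delete the first 3 characters, then flip the case of every letter.
So "dDuSFrkbWmxtYP" becomes "sfRKBwMXTyp".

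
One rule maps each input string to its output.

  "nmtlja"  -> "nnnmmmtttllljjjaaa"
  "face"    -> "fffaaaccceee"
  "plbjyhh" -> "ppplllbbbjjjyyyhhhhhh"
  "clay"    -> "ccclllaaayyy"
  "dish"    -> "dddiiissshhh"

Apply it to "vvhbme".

vvvvvvhhhbbbmmmeee

What's happening: repeat every character 3 times.
"vvhbme" → "vvvvvvhhhbbbmmmeee".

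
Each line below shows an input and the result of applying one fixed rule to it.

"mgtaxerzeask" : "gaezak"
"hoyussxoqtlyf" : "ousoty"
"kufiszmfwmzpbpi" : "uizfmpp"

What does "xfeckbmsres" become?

fcbse

The rule is to keep every other character starting from the second (positions 2nd, 4th, 6th, ...).
"xfeckbmsres" → "fcbse".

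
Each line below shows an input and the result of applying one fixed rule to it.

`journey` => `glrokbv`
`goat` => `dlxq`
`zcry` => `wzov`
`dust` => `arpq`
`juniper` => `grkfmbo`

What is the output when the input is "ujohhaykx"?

rgleexvhu

The transformation: shift every letter 3 places backward in the alphabet (wrapping around).
"ujohhaykx" → "rgleexvhu".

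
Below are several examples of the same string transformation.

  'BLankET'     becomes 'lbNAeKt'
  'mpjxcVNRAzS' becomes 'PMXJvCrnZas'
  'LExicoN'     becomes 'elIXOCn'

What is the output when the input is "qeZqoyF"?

EQQzYOf

What's happening: flip the case of every letter, then swap each adjacent pair of characters (1↔2, 3↔4, ...).
For "qeZqoyF", step one produces "QEzQOYf"; step two turns that into "EQQzYOf".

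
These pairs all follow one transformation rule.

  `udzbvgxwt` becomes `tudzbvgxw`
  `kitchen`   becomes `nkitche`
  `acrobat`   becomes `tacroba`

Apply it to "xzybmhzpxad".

dxzybmhzpxa

Looking at the pairs, the operation is to move the last character to the front.
On "xzybmhzpxad" that produces "dxzybmhzpxa".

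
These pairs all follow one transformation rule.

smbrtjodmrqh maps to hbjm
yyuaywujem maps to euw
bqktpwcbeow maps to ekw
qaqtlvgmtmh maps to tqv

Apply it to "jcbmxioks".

In each case the input is transformed by: keep one character in every 3, starting at position 3 (positions 3rd, 6th, 9th, ...), then move the last character to the front.
"jcbmxioks" → "bis" → "sbi".

sbi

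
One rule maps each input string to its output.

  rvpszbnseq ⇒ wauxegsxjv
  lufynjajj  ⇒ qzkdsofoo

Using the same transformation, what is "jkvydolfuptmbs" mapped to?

opaditqkzuyrgx

Rule — shift every letter 5 places forward in the alphabet (wrapping around).
Applying that to "jkvydolfuptmbs" gives "opaditqkzuyrgx".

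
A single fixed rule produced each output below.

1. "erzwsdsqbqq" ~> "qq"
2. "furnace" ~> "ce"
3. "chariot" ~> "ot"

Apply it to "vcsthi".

Looking at the pairs, the operation is to keep only the last 2 characters.
On "vcsthi" that produces "hi".

hi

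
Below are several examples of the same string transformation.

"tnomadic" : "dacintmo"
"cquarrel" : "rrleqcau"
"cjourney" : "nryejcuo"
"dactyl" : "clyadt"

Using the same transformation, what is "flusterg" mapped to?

etgrlfsu

The transformation: swap each adjacent pair of characters (1↔2, 3↔4, ...), then swap the front and back halves of the string.
Working it through for "flusterg": intermediate "lfsuetgr", final "etgrlfsu".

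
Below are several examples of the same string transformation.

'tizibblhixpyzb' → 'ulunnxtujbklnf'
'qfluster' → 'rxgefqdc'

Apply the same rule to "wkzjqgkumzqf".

The transformation: shift every letter 12 places forward in the alphabet (wrapping around), then move the first character to the end.
Applying both steps to "wkzjqgkumzqf": "iwlvcswgylcr", then "wlvcswgylcri".

wlvcswgylcri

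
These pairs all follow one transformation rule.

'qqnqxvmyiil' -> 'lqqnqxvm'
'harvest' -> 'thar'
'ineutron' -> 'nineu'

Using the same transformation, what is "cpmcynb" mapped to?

In each case the input is transformed by: move the last character to the front, then delete the last 3 characters.
Applying both steps to "cpmcynb": "bcpmcyn", then "bcpm".

bcpm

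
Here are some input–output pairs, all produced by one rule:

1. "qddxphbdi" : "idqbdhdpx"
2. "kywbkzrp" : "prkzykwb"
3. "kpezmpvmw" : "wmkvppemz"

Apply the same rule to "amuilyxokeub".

buaemkuoixly

The transformation: move the last character to the front, then take characters alternately from the front and the back (1st, last, 2nd, 2nd-last, ...).
On "amuilyxokeub": the first step gives "bamuilyxokeu", and the second then gives "buaemkuoixly".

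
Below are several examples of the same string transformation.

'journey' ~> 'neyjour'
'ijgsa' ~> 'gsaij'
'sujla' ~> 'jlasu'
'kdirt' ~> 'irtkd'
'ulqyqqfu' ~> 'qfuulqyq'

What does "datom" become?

tomda

In each case the input is transformed by: move the last 3 characters to the front (rotate right by 3).
So "datom" becomes "tomda".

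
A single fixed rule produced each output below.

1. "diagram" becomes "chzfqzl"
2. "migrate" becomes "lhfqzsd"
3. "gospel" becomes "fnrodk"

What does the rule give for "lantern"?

In each case the input is transformed by: shift every letter 1 place backward in the alphabet (wrapping around).
So "lantern" becomes "kzmsdqm".

kzmsdqm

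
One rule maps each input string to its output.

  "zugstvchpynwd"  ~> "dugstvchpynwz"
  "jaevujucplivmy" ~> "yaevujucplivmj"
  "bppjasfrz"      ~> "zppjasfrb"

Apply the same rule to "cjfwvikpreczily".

In each case the input is transformed by: swap the first and last characters.
Applying that to "cjfwvikpreczily" gives "yjfwvikpreczilc".

yjfwvikpreczilc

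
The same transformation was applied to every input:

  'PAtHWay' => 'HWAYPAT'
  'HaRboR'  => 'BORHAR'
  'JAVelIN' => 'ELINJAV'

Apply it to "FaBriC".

Rule — move the first 3 characters to the end (rotate left by 3), then convert every letter to uppercase.
Applying both steps to "FaBriC": "riCFaB", then "RICFAB".

RICFAB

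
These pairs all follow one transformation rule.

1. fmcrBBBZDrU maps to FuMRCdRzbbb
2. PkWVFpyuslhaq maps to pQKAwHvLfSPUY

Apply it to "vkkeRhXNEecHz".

VZKhKCEEreHnx

The transformation: flip the case of every letter, then take characters alternately from the front and the back (1st, last, 2nd, 2nd-last, ...).
Applying both steps to "vkkeRhXNEecHz": "VKKErHxneEChZ", then "VZKhKCEEreHnx".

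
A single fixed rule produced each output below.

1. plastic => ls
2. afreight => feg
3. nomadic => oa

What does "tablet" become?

The pattern: keep every other character starting from the second (positions 2nd, 4th, 6th, ...), then delete the last character.
On "tablet" that produces "al".
(Check on "plastic": → "lsi" → "ls" ✓)

al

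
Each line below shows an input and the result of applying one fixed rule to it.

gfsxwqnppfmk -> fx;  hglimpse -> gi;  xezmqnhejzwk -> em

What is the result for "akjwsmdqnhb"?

What's happening: keep every other character starting from the second (positions 2nd, 4th, 6th, ...), then keep only the first 2 characters.
Applying both steps to "akjwsmdqnhb": "kwmqh", then "kw".
(Check on "gfsxwqnppfmk": → "fxqpfk" → "fx" ✓)

kw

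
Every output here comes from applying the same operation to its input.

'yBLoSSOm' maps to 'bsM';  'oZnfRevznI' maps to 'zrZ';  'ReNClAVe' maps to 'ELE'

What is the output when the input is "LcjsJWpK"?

The rule is to flip the case of every letter, then keep one character in every 3, starting at position 2 (positions 2nd, 5th, 8th, ...).
Applying both steps to "LcjsJWpK": "lCJSjwPk", then "Cjk".
(Check on "yBLoSSOm": → "YblOssoM" → "bsM" ✓)

Cjk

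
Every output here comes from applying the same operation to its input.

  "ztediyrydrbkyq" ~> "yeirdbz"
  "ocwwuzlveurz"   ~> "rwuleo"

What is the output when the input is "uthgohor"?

ohou

Looking at the pairs, the operation is to keep every other character starting from the first (positions 1st, 3rd, 5th, ...), then swap the first and last characters.
On "uthgohor": the first step gives "uhoo", and the second then gives "ohou".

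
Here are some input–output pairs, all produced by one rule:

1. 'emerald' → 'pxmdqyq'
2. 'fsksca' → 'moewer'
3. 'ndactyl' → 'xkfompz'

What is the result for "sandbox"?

janpzme

The transformation: reverse the string, then shift every letter 12 places forward in the alphabet (wrapping around).
On "sandbox": the first step gives "xobdnas", and the second then gives "janpzme".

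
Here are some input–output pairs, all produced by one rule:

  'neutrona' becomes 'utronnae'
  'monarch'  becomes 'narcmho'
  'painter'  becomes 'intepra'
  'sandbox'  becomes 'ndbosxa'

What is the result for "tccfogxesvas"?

cfogxesvatsc

Rule — swap the first and last characters, then move the first 2 characters to the end (rotate left by 2).
"tccfogxesvas" → "sccfogxesvat" → "cfogxesvatsc".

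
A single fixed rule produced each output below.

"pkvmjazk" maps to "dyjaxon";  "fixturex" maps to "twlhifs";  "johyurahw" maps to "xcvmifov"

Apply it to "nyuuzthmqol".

bmiinhvaec

Each output is the input with this applied: shift every letter 12 places backward in the alphabet (wrapping around), then delete the last character.
For "nyuuzthmqol", step one produces "bmiinhvaecz"; step two turns that into "bmiinhvaec".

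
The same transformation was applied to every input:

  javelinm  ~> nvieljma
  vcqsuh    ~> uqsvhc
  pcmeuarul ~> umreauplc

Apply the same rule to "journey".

The rule is to take characters alternately from the front and the back (1st, last, 2nd, 2nd-last, ...), then move the first 3 characters to the end (rotate left by 3).
"journey" → "jyoeunr" → "eunrjyo".

eunrjyo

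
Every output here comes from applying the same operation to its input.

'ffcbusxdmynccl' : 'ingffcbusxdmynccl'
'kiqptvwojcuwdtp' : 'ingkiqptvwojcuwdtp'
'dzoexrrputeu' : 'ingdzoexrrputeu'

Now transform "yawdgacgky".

ingyawdgacgky

Looking at the pairs, the operation is to prepend "ing".
Applying that to "yawdgacgky" gives "ingyawdgacgky".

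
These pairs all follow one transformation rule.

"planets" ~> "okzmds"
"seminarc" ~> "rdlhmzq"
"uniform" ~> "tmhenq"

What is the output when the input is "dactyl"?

The pattern: delete the last character, then shift every letter 1 place backward in the alphabet (wrapping around).
On "dactyl": the first step gives "dacty", and the second then gives "czbsx".
(Check on "seminarc": → "seminar" → "rdlhmzq" ✓)

czbsx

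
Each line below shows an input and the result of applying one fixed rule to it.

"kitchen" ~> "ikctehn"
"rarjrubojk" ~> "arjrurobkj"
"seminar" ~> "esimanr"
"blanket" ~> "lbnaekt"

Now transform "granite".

rgnatie

Rule — swap each adjacent pair of characters (1↔2, 3↔4, ...).
Doing the same to "granite": "rgnatie".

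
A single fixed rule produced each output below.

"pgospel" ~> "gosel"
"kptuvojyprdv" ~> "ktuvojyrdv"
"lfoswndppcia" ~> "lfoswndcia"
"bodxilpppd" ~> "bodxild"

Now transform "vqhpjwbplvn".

vqhjwblvn

Rule — remove every "p".
"vqhpjwbplvn" → "vqhjwblvn".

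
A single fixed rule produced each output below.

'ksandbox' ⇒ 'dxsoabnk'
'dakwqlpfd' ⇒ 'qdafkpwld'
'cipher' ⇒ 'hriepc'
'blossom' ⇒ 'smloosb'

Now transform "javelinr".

lranviej

Each output is the input with this applied: take characters alternately from the front and the back (1st, last, 2nd, 2nd-last, ...), then swap the first and last characters.
"javelinr" → "jranviel" → "lranviej".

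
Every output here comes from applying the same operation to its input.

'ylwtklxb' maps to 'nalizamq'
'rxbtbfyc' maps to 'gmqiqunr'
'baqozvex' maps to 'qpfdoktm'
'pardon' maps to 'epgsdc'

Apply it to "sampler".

The rule is to shift every letter 11 places backward in the alphabet (wrapping around).
On "sampler" that produces "hpbeatg".

hpbeatg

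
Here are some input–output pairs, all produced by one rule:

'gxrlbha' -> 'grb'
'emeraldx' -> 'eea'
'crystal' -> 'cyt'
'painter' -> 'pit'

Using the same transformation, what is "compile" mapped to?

cmi

The pattern: delete the last 2 characters, then keep every other character starting from the first (positions 1st, 3rd, 5th, ...).
Starting from "compile": after the first operation, "compi"; after the second, "cmi".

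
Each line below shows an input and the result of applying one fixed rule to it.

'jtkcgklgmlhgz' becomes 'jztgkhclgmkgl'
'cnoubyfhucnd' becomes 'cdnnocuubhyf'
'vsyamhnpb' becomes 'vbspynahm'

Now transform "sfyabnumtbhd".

sdfhybatbmnu

The transformation: take characters alternately from the front and the back (1st, last, 2nd, 2nd-last, ...).
On "sfyabnumtbhd" that produces "sdfhybatbmnu".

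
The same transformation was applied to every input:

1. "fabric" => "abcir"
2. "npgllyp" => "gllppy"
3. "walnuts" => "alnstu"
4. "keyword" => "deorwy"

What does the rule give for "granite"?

In each case the input is transformed by: delete the first character, then sort the characters into alphabetical order.
"granite" → "ranite" → "aeinrt".

aeinrt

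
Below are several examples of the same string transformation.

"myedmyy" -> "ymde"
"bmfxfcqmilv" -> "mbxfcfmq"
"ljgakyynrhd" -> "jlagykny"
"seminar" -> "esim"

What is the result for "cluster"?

lcsu

The rule is to swap each adjacent pair of characters (1↔2, 3↔4, ...), then delete the last 3 characters.
For "cluster", step one produces "lcsuetr"; step two turns that into "lcsu".
(Check on "ljgakyynrhd": → "jlagyknyhrd" → "jlagykny" ✓)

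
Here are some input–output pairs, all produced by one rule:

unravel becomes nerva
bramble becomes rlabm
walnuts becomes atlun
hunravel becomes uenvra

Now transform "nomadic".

oimda

Looking at the pairs, the operation is to take characters alternately from the front and the back (1st, last, 2nd, 2nd-last, ...), then delete the first 2 characters.
For "nomadic", step one produces "ncoimda"; step two turns that into "oimda".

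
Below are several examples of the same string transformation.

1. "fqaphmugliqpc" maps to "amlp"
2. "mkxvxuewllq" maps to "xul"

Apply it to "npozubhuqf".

obq

What's happening: keep one character in every 3, starting at position 3 (positions 3rd, 6th, 9th, ...).
Doing the same to "npozubhuqf": "obq".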